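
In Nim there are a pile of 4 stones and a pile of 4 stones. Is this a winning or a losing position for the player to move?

Losing position

Compute the nim-sum pairwise:
4 ⊕ 4 = 0
The nim-sum is 0, so this is a P-position: the player to move is in a losing position under optimal play.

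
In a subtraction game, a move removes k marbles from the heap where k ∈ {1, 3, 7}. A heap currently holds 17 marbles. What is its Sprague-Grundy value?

Build the Grundy sequence with g(k) = mex{g(k−s) : s ∈ {1, 3, 7}, s ≤ k}:
k:     0  1  2  3  4  5  6  7  8  9 10 11 12 13 14 15 16 17
g(k):  0  1  0  1  0  1  0  1  0  1  0  1  0  1  0  1  0  1
So g(17) = 1.

1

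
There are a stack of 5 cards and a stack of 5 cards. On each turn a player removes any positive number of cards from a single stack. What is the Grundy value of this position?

0

Write each in binary and XOR column by column:
  101  (5)
  101  (5)
  ---
  000  (0)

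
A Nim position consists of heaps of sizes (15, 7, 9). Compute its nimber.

1

Nim-sum: 15 ⊕ 7 ⊕ 9 = 1.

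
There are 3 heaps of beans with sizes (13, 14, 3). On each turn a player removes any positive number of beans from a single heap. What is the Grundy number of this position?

Write each in binary and XOR column by column:
  1101  (13)
  1110  (14)
  0011  (3)
  ----
  0000  (0)

0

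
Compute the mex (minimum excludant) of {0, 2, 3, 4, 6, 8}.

1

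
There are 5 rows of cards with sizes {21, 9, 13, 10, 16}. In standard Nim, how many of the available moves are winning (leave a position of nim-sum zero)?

Write each in binary and XOR column by column:
  10101  (21)
  01001  (9)
  01101  (13)
  01010  (10)
  10000  (16)
  -----
  01011  (11)
The overall nim-sum is X = 11. A row of size p has a winning move iff p XOR X < p (reduce it to p XOR X).
  21: 21 XOR 11 = 30 ≥ 21 — no move.
  9: 9 XOR 11 = 2 < 9 — winning move (to 2).
  13: 13 XOR 11 = 6 < 13 — winning move (to 6).
  10: 10 XOR 11 = 1 < 10 — winning move (to 1).
  16: 16 XOR 11 = 27 ≥ 16 — no move.
That gives 3 winning moves.

3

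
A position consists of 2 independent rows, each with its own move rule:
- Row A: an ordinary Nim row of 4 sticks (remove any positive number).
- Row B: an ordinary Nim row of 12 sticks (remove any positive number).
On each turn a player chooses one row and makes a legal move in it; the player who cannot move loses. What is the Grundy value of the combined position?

8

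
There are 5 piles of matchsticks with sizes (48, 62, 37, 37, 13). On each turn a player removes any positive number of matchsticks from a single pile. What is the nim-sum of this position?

3

Nim-sum: 48 ^ 62 ^ 37 ^ 37 ^ 13 = 3.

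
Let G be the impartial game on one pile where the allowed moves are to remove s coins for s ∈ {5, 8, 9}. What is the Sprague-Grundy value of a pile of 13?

2

Grundy values for subtraction set {5, 8, 9}:
g(0) = mex{} = 0
g(1) = mex{} = 0
g(2) = mex{} = 0
g(3) = mex{} = 0
g(4) = mex{} = 0
g(5) = mex{0} = 1
g(6) = mex{0} = 1
g(7) = mex{0} = 1
g(8) = mex{0} = 1
g(9) = mex{0} = 1
g(10) = mex{0,1} = 2
g(11) = mex{0,1} = 2
g(12) = mex{0,1} = 2
g(13) = mex{0,1} = 2
So g(13) = 2.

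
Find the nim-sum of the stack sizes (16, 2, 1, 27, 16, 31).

Write each in binary and XOR column by column:
  10000  (16)
  00010  (2)
  00001  (1)
  11011  (27)
  10000  (16)
  11111  (31)
  -----
  00111  (7)

7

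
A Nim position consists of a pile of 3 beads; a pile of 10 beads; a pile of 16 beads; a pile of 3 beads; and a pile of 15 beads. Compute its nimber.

21

Nim-sum: 3 XOR 10 XOR 16 XOR 3 XOR 15 = 21.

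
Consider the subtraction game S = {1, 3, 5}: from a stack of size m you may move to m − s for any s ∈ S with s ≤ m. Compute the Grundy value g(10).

Build the Grundy sequence with g(k) = mex{g(k−s) : s ∈ {1, 3, 5}, s ≤ k}:
k:     0  1  2  3  4  5  6  7  8  9 10
g(k):  0  1  0  1  0  1  0  1  0  1  0
So g(10) = 0.

0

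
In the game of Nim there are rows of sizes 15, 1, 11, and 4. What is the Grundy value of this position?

Nim-sum: 15 ⊕ 1 ⊕ 11 ⊕ 4 = 1.

1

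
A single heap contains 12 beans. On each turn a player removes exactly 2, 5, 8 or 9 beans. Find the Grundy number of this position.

2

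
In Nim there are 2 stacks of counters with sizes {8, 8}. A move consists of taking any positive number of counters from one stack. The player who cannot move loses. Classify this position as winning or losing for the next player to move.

Losing position

Nim-sum: 8 ⊕ 8 = 0.
The nim-sum is 0, so this is a P-position: the player to move is in a losing position under optimal play.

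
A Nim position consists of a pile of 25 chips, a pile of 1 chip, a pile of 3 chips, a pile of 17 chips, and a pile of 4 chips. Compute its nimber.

14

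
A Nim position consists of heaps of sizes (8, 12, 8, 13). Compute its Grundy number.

Nim-sum: 8 ^ 12 ^ 8 ^ 13 = 1.

1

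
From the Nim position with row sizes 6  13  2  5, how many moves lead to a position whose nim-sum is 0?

1

Write each in binary and XOR column by column:
  0110  (6)
  1101  (13)
  0010  (2)
  0101  (5)
  ----
  1100  (12)
The overall nim-sum is X = 12. A row of size p has a winning move iff p XOR X < p (reduce it to p XOR X).
  6: 6 XOR 12 = 10 ≥ 6 — no move.
  13: 13 XOR 12 = 1 < 13 — winning move (to 1).
  2: 2 XOR 12 = 14 ≥ 2 — no move.
  5: 5 XOR 12 = 9 ≥ 5 — no move.
That gives 1 winning move.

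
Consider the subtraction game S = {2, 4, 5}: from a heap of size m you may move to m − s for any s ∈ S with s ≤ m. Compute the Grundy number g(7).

Build the Grundy sequence with g(k) = mex{g(k−s) : s ∈ {2, 4, 5}, s ≤ k}:
g(0) = mex{} = 0
g(1) = mex{} = 0
g(2) = mex{0} = 1
g(3) = mex{0} = 1
g(4) = mex{0,1} = 2
g(5) = mex{0,1} = 2
g(6) = mex{0,1,2} = 3
g(7) = mex{1,2} = 0
So g(7) = 0.

0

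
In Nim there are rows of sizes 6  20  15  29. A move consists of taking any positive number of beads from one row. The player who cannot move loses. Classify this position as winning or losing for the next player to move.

Losing position

Nim-sum: 6 ⊕ 20 ⊕ 15 ⊕ 29 = 0.
The nim-sum is 0, so this is a P-position: the player to move is in a losing position under optimal play.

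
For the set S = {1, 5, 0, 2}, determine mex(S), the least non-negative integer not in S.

3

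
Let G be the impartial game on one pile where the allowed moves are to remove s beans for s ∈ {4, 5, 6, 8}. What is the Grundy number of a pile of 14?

0

Compute g(0), g(1), … for moves {4, 5, 6, 8}:
g(0) = mex{} = 0
g(1) = mex{} = 0
g(2) = mex{} = 0
g(3) = mex{} = 0
g(4) = mex{0} = 1
g(5) = mex{0} = 1
g(6) = mex{0} = 1
g(7) = mex{0} = 1
g(8) = mex{0,1} = 2
g(9) = mex{0,1} = 2
g(10) = mex{0,1} = 2
g(11) = mex{0,1} = 2
g(12) = mex{1,2} = 0
g(13) = mex{1,2} = 0
g(14) = mex{1,2} = 0
So g(14) = 0.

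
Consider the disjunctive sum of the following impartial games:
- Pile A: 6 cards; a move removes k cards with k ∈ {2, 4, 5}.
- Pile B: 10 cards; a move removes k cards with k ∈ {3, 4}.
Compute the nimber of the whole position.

For pile A, compute g(0), g(1), … with moves {2, 4, 5}:
k:     0  1  2  3  4  5  6
g(k):  0  0  1  1  2  2  3
So g(6) = 3.
Grundy values for pile B (subtraction set {3, 4}):
g(0) = mex{} = 0
g(1) = mex{} = 0
g(2) = mex{} = 0
g(3) = mex{0} = 1
g(4) = mex{0} = 1
g(5) = mex{0} = 1
g(6) = mex{0,1} = 2
g(7) = mex{1} = 0
g(8) = mex{1} = 0
g(9) = mex{1,2} = 0
g(10) = mex{0,2} = 1
So g(10) = 1.
The value of a disjunctive sum is the nim-sum of the parts.
Combined value = 3 ⊕ 1 = 2.

2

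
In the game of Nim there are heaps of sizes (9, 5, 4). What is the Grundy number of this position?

8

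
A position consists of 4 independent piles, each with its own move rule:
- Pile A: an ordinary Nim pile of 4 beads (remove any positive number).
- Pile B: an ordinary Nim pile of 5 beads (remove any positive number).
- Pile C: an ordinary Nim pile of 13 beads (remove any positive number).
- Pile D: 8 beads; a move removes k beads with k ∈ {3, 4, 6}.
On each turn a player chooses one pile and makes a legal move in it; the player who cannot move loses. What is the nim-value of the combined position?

14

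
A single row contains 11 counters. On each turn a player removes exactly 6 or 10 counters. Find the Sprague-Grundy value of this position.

Compute g(0), g(1), … for moves {6, 10}:
k:     0  1  2  3  4  5  6  7  8  9 10 11
g(k):  0  0  0  0  0  0  1  1  1  1  1  1
So g(11) = 1.

1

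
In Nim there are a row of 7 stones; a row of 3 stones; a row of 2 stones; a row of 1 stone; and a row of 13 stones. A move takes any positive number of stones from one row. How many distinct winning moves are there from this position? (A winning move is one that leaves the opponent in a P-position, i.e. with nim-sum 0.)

Nim-sum: 7 ^ 3 ^ 2 ^ 1 ^ 13 = 10.
The overall nim-sum is X = 10. A row of size p has a winning move iff p XOR X < p (reduce it to p XOR X).
  7: 7 XOR 10 = 13 ≥ 7 — no move.
  3: 3 XOR 10 = 9 ≥ 3 — no move.
  2: 2 XOR 10 = 8 ≥ 2 — no move.
  1: 1 XOR 10 = 11 ≥ 1 — no move.
  13: 13 XOR 10 = 7 < 13 — winning move (to 7).
That gives 1 winning move.

1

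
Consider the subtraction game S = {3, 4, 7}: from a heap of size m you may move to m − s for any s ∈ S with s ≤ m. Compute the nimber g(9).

3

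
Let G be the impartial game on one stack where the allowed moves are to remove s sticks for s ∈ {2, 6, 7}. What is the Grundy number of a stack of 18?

0

Compute g(0), g(1), … for moves {2, 6, 7}:
k:     0  1  2  3  4  5  6  7  8  9 10 11 12 13 14 15 16 17 18
g(k):  0  0  1  1  0  0  1  1  2  0  3  1  2  0  0  1  1  0  0
So g(18) = 0.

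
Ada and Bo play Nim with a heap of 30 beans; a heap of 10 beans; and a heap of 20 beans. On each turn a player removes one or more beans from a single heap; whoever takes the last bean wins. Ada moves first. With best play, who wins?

Bo wins

Bitwise XOR of the heap sizes:
  11110  (30)
  01010  (10)
  10100  (20)
  -----
  00000  (0)
The nim-sum is 0, so this is a P-position: the player to move is in a losing position under optimal play; Ada is about to move from it and so loses — Bo wins.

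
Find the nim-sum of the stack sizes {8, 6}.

Compute the nim-sum pairwise:
8 XOR 6 = 14

14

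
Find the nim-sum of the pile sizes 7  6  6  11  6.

Write each in binary and XOR column by column:
  0111  (7)
  0110  (6)
  0110  (6)
  1011  (11)
  0110  (6)
  ----
  1010  (10)

10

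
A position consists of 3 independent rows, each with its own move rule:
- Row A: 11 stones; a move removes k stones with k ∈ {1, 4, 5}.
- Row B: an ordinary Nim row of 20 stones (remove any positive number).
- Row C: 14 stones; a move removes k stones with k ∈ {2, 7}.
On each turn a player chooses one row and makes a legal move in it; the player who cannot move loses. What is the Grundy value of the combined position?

21

For row A, compute g(0), g(1), … with moves {1, 4, 5}:
k:     0  1  2  3  4  5  6  7  8  9 10 11
g(k):  0  1  0  1  2  3  2  3  0  1  0  1
So g(11) = 1.
Row B is a plain Nim row of size 20, so its Grundy value is 20.
For row C, compute g(0), g(1), … with moves {2, 7}:
g(0) = mex{} = 0
g(1) = mex{} = 0
g(2) = mex{0} = 1
g(3) = mex{0} = 1
g(4) = mex{1} = 0
g(5) = mex{1} = 0
g(6) = mex{0} = 1
g(7) = mex{0} = 1
g(8) = mex{0,1} = 2
g(9) = mex{1} = 0
g(10) = mex{1,2} = 0
g(11) = mex{0} = 1
g(12) = mex{0} = 1
g(13) = mex{1} = 0
g(14) = mex{1} = 0
So g(14) = 0.
The value of a disjunctive sum is the nim-sum of the parts.
Combined value = 1 XOR 20 XOR 0 = 21.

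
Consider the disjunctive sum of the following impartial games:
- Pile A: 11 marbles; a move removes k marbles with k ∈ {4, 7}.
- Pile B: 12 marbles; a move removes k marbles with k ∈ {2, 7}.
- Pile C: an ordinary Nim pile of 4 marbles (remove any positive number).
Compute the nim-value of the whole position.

5

Build the Grundy sequence for pile A with g(k) = mex{g(k−s) : s ∈ {4, 7}, s ≤ k}:
k:     0  1  2  3  4  5  6  7  8  9 10 11
g(k):  0  0  0  0  1  1  1  1  2  2  2  0
So g(11) = 0.
For pile B, compute g(0), g(1), … with moves {2, 7}:
g(0) = mex{} = 0
g(1) = mex{} = 0
g(2) = mex{0} = 1
g(3) = mex{0} = 1
g(4) = mex{1} = 0
g(5) = mex{1} = 0
g(6) = mex{0} = 1
g(7) = mex{0} = 1
g(8) = mex{0,1} = 2
g(9) = mex{1} = 0
g(10) = mex{1,2} = 0
g(11) = mex{0} = 1
g(12) = mex{0} = 1
So g(12) = 1.
Pile C is a plain Nim pile of size 4, so its Grundy value is 4.
The value of a disjunctive sum is the nim-sum of the parts.
Combined value = 0 XOR 1 XOR 4 = 5.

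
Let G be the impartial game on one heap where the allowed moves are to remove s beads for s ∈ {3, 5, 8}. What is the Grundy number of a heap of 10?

Grundy values for subtraction set {3, 5, 8}:
g(0) = mex{} = 0
g(1) = mex{} = 0
g(2) = mex{} = 0
g(3) = mex{0} = 1
g(4) = mex{0} = 1
g(5) = mex{0} = 1
g(6) = mex{0,1} = 2
g(7) = mex{0,1} = 2
g(8) = mex{0,1} = 2
g(9) = mex{0,1,2} = 3
g(10) = mex{0,1,2} = 3
So g(10) = 3.

3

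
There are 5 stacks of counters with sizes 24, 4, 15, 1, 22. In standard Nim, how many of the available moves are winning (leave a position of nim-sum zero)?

3

In binary:
  11000  (24)
  00100  (4)
  01111  (15)
  00001  (1)
  10110  (22)
  -----
  00100  (4)
The overall nim-sum is X = 4. A stack of size p has a winning move iff p XOR X < p (reduce it to p XOR X).
  24: 24 XOR 4 = 28 ≥ 24 — no move.
  4: 4 XOR 4 = 0 < 4 — winning move (to 0).
  15: 15 XOR 4 = 11 < 15 — winning move (to 11).
  1: 1 XOR 4 = 5 ≥ 1 — no move.
  22: 22 XOR 4 = 18 < 22 — winning move (to 18).
That gives 3 winning moves.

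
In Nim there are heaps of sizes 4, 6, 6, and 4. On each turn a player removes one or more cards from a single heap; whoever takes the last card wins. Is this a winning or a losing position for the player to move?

Nim-sum: 4 XOR 6 XOR 6 XOR 4 = 0.
The nim-sum is 0, so this is a P-position: the player to move is in a losing position under optimal play.

Losing position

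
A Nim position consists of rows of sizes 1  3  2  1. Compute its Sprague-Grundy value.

1

Write each in binary and XOR column by column:
  01  (1)
  11  (3)
  10  (2)
  01  (1)
  --
  01  (1)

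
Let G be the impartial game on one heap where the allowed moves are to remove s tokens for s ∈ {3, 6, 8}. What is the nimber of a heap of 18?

Build the Grundy sequence with g(k) = mex{g(k−s) : s ∈ {3, 6, 8}, s ≤ k}:
k:     0  1  2  3  4  5  6  7  8  9 10 11 12 13 14 15 16 17 18
g(k):  0  0  0  1  1  1  2  2  2  3  3  0  0  0  1  1  1  2  2
So g(18) = 2.

2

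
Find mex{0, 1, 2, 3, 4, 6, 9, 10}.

The values 0, 1, 2, 3, 4 are all present; 5 is the first non-negative integer missing from the set.

5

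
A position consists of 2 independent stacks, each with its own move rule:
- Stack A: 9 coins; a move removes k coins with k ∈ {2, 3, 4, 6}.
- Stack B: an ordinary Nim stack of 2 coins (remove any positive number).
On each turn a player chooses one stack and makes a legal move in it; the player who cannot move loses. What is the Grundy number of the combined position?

Build the Grundy sequence for stack A with g(k) = mex{g(k−s) : s ∈ {2, 3, 4, 6}, s ≤ k}:
g(0) = mex{} = 0
g(1) = mex{} = 0
g(2) = mex{0} = 1
g(3) = mex{0} = 1
g(4) = mex{0,1} = 2
g(5) = mex{0,1} = 2
g(6) = mex{0,1,2} = 3
g(7) = mex{0,1,2} = 3
g(8) = mex{1,2,3} = 0
g(9) = mex{1,2,3} = 0
So g(9) = 0.
Stack B is a plain Nim stack of size 2, so its Grundy value is 2.
By the Sprague-Grundy theorem, the Grundy value of a sum of independent games is the XOR of the component values.
Combined value = 0 ⊕ 2 = 2.

2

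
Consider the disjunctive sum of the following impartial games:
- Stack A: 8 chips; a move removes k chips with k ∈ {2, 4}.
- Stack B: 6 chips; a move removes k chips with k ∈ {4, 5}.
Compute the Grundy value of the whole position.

0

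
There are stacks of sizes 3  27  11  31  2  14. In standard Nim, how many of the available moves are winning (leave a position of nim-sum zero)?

0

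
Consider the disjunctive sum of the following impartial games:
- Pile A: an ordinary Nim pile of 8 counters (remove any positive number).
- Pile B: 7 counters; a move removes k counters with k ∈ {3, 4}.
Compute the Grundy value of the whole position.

Pile A is a plain Nim pile of size 8, so its Grundy value is 8.
Build the Grundy sequence for pile B with g(k) = mex{g(k−s) : s ∈ {3, 4}, s ≤ k}:
g(0) = mex{} = 0
g(1) = mex{} = 0
g(2) = mex{} = 0
g(3) = mex{0} = 1
g(4) = mex{0} = 1
g(5) = mex{0} = 1
g(6) = mex{0,1} = 2
g(7) = mex{1} = 0
So g(7) = 0.
The value of a disjunctive sum is the nim-sum of the parts.
Combined value = 8 XOR 0 = 8.

8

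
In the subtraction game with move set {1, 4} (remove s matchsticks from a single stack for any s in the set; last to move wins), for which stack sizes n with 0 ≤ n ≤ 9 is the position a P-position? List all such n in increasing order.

Compute g(0), g(1), … for moves {1, 4}:
g(0) = mex{} = 0
g(1) = mex{0} = 1
g(2) = mex{1} = 0
g(3) = mex{0} = 1
g(4) = mex{0,1} = 2
g(5) = mex{1,2} = 0
g(6) = mex{0} = 1
g(7) = mex{1} = 0
g(8) = mex{0,2} = 1
g(9) = mex{0,1} = 2
The P-positions (g = 0) in 0..9 are 0, 2, 5, 7.

0, 2, 5, 7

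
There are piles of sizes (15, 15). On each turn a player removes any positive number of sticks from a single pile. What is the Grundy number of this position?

Bitwise XOR of the heap sizes:
  1111  (15)
  1111  (15)
  ----
  0000  (0)

0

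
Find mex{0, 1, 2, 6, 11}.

3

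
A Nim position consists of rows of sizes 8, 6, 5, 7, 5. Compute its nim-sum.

9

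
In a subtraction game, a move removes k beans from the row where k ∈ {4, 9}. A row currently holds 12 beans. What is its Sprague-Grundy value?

1

Build the Grundy sequence with g(k) = mex{g(k−s) : s ∈ {4, 9}, s ≤ k}:
k:     0  1  2  3  4  5  6  7  8  9 10 11 12
g(k):  0  0  0  0  1  1  1  1  0  2  2  2  1
So g(12) = 1.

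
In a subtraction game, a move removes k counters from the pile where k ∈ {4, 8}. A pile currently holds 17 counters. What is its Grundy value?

1

Build the Grundy sequence with g(k) = mex{g(k−s) : s ∈ {4, 8}, s ≤ k}:
k:     0  1  2  3  4  5  6  7  8  9 10 11 12 13 14 15 16 17
g(k):  0  0  0  0  1  1  1  1  2  2  2  2  0  0  0  0  1  1
So g(17) = 1.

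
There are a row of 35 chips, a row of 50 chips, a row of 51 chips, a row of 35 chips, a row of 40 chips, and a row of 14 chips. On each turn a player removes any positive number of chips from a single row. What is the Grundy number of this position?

Bitwise XOR of the heap sizes:
  100011  (35)
  110010  (50)
  110011  (51)
  100011  (35)
  101000  (40)
  001110  (14)
  ------
  100111  (39)

39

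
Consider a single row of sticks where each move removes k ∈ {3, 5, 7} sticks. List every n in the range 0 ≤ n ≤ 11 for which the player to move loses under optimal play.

Compute g(0), g(1), … for moves {3, 5, 7}:
k:     0  1  2  3  4  5  6  7  8  9 10 11
g(k):  0  0  0  1  1  1  2  2  2  3  0  0
The P-positions (g = 0) in 0..11 are 0, 1, 2, 10, 11.

0, 1, 2, 10, 11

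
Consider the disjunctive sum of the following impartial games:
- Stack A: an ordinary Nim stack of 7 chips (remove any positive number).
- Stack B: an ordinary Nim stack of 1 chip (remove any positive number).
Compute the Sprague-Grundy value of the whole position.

6

Stack A is a plain Nim stack of size 7, so its Grundy value is 7.
Stack B is a plain Nim stack of size 1, so its Grundy value is 1.
By the Sprague-Grundy theorem, the Grundy value of a sum of independent games is the XOR of the component values.
Combined value = 7 ⊕ 1 = 6.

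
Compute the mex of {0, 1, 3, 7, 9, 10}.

2

The values 0, 1 are all present; 2 is the first non-negative integer missing from the set.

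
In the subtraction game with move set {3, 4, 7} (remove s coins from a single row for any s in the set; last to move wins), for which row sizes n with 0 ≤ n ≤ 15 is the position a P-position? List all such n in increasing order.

0, 1, 2, 10, 11, 12

Build the Grundy sequence with g(k) = mex{g(k−s) : s ∈ {3, 4, 7}, s ≤ k}:
k:     0  1  2  3  4  5  6  7  8  9 10 11 12 13 14 15
g(k):  0  0  0  1  1  1  2  2  2  3  0  0  0  1  1  1
The P-positions (g = 0) in 0..15 are 0, 1, 2, 10, 11, 12.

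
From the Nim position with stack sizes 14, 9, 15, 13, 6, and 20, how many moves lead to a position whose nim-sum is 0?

Compute the nim-sum pairwise:
14 XOR 9 = 7
7 XOR 15 = 8
8 XOR 13 = 5
5 XOR 6 = 3
3 XOR 20 = 23
The overall nim-sum is X = 23. A stack of size p has a winning move iff p XOR X < p (reduce it to p XOR X).
  14: 14 XOR 23 = 25 ≥ 14 — no move.
  9: 9 XOR 23 = 30 ≥ 9 — no move.
  15: 15 XOR 23 = 24 ≥ 15 — no move.
  13: 13 XOR 23 = 26 ≥ 13 — no move.
  6: 6 XOR 23 = 17 ≥ 6 — no move.
  20: 20 XOR 23 = 3 < 20 — winning move (to 3).
That gives 1 winning move.

1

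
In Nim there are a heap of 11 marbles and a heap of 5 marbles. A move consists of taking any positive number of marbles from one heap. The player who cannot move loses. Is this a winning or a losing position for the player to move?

Winning position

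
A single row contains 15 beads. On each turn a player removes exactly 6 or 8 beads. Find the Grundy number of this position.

Build the Grundy sequence with g(k) = mex{g(k−s) : s ∈ {6, 8}, s ≤ k}:
k:     0  1  2  3  4  5  6  7  8  9 10 11 12 13 14 15
g(k):  0  0  0  0  0  0  1  1  1  1  1  1  2  2  0  0
So g(15) = 0.

0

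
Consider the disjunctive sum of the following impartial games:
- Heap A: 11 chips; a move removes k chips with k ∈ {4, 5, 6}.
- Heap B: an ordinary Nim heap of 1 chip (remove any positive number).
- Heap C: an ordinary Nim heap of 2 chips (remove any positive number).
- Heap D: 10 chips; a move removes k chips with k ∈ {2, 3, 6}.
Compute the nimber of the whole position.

3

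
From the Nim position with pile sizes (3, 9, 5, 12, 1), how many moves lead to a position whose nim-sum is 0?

1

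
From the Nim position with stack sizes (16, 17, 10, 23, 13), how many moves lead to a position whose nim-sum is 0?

Nim-sum: 16 XOR 17 XOR 10 XOR 23 XOR 13 = 17.
The overall nim-sum is X = 17. A stack of size p has a winning move iff p XOR X < p (reduce it to p XOR X).
  16: 16 XOR 17 = 1 < 16 — winning move (to 1).
  17: 17 XOR 17 = 0 < 17 — winning move (to 0).
  10: 10 XOR 17 = 27 ≥ 10 — no move.
  23: 23 XOR 17 = 6 < 23 — winning move (to 6).
  13: 13 XOR 17 = 28 ≥ 13 — no move.
That gives 3 winning moves.

3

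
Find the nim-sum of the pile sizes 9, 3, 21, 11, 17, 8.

Nim-sum: 9 ^ 3 ^ 21 ^ 11 ^ 17 ^ 8 = 13.

13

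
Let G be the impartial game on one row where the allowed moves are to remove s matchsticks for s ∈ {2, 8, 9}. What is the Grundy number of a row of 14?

3

Compute g(0), g(1), … for moves {2, 8, 9}:
g(0) = mex{} = 0
g(1) = mex{} = 0
g(2) = mex{0} = 1
g(3) = mex{0} = 1
g(4) = mex{1} = 0
g(5) = mex{1} = 0
g(6) = mex{0} = 1
g(7) = mex{0} = 1
g(8) = mex{0,1} = 2
g(9) = mex{0,1} = 2
g(10) = mex{0,1,2} = 3
g(11) = mex{1,2} = 0
g(12) = mex{0,1,3} = 2
g(13) = mex{0} = 1
g(14) = mex{0,1,2} = 3
So g(14) = 3.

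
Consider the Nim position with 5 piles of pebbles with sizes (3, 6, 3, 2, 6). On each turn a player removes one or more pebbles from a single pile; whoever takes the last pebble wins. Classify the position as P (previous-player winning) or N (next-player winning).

Compute the nim-sum pairwise:
3 XOR 6 = 5
5 XOR 3 = 6
6 XOR 2 = 4
4 XOR 6 = 2
The nim-sum is 2 ≠ 0, so this is an N-position: the player to move can win.

N-position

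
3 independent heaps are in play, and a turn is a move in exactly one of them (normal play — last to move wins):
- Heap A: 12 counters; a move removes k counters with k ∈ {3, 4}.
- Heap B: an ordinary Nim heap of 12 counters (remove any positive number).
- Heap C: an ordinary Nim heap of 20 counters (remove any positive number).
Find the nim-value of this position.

25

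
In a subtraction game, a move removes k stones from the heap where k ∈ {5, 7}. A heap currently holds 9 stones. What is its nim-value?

Grundy values for subtraction set {5, 7}:
k:     0  1  2  3  4  5  6  7  8  9
g(k):  0  0  0  0  0  1  1  1  1  1
So g(9) = 1.

1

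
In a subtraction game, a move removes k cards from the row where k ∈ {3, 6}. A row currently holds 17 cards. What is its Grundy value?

Compute g(0), g(1), … for moves {3, 6}:
k:     0  1  2  3  4  5  6  7  8  9 10 11 12 13 14 15 16 17
g(k):  0  0  0  1  1  1  2  2  2  0  0  0  1  1  1  2  2  2
So g(17) = 2.

2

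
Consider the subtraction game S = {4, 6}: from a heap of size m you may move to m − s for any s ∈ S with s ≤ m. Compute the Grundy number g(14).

1

Grundy values for subtraction set {4, 6}:
g(0) = mex{} = 0
g(1) = mex{} = 0
g(2) = mex{} = 0
g(3) = mex{} = 0
g(4) = mex{0} = 1
g(5) = mex{0} = 1
g(6) = mex{0} = 1
g(7) = mex{0} = 1
g(8) = mex{0,1} = 2
g(9) = mex{0,1} = 2
g(10) = mex{1} = 0
g(11) = mex{1} = 0
g(12) = mex{1,2} = 0
g(13) = mex{1,2} = 0
g(14) = mex{0,2} = 1
So g(14) = 1.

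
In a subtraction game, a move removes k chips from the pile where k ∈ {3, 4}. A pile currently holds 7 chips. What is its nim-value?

0

Grundy values for subtraction set {3, 4}:
g(0) = mex{} = 0
g(1) = mex{} = 0
g(2) = mex{} = 0
g(3) = mex{0} = 1
g(4) = mex{0} = 1
g(5) = mex{0} = 1
g(6) = mex{0,1} = 2
g(7) = mex{1} = 0
So g(7) = 0.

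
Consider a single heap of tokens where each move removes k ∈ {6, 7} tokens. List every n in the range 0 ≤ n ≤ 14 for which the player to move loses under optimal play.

0, 1, 2, 3, 4, 5, 13, 14

Grundy values for subtraction set {6, 7}:
g(0) = mex{} = 0
g(1) = mex{} = 0
g(2) = mex{} = 0
g(3) = mex{} = 0
g(4) = mex{} = 0
g(5) = mex{} = 0
g(6) = mex{0} = 1
g(7) = mex{0} = 1
g(8) = mex{0} = 1
g(9) = mex{0} = 1
g(10) = mex{0} = 1
g(11) = mex{0} = 1
g(12) = mex{0,1} = 2
g(13) = mex{1} = 0
g(14) = mex{1} = 0
The P-positions (g = 0) in 0..14 are 0, 1, 2, 3, 4, 5, 13, 14.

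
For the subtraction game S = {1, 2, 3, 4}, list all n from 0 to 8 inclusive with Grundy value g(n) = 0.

0, 5

Grundy values for subtraction set {1, 2, 3, 4}:
g(0) = mex{} = 0
g(1) = mex{0} = 1
g(2) = mex{0,1} = 2
g(3) = mex{0,1,2} = 3
g(4) = mex{0,1,2,3} = 4
g(5) = mex{1,2,3,4} = 0
g(6) = mex{0,2,3,4} = 1
g(7) = mex{0,1,3,4} = 2
g(8) = mex{0,1,2,4} = 3
The P-positions (g = 0) in 0..8 are 0, 5.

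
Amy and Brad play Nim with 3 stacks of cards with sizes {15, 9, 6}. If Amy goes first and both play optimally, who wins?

Nim-sum: 15 XOR 9 XOR 6 = 0.
The nim-sum is 0, so this is a P-position: the player to move is in a losing position under optimal play; Amy is about to move from it and so loses — Brad wins.

Brad wins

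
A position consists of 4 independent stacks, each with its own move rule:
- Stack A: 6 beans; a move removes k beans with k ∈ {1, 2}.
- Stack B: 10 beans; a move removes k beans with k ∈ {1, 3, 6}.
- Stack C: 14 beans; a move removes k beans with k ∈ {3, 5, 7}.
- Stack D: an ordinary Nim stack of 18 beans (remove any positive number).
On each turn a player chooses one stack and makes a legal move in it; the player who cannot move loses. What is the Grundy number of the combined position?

Grundy values for stack A (subtraction set {1, 2}):
g(0) = mex{} = 0
g(1) = mex{0} = 1
g(2) = mex{0,1} = 2
g(3) = mex{1,2} = 0
g(4) = mex{0,2} = 1
g(5) = mex{0,1} = 2
g(6) = mex{1,2} = 0
So g(6) = 0.
Grundy values for stack B (subtraction set {1, 3, 6}):
g(0) = mex{} = 0
g(1) = mex{0} = 1
g(2) = mex{1} = 0
g(3) = mex{0} = 1
g(4) = mex{1} = 0
g(5) = mex{0} = 1
g(6) = mex{0,1} = 2
g(7) = mex{0,1,2} = 3
g(8) = mex{0,1,3} = 2
g(9) = mex{1,2} = 0
g(10) = mex{0,3} = 1
So g(10) = 1.
Build the Grundy sequence for stack C with g(k) = mex{g(k−s) : s ∈ {3, 5, 7}, s ≤ k}:
k:     0  1  2  3  4  5  6  7  8  9 10 11 12 13 14
g(k):  0  0  0  1  1  1  2  2  2  3  0  0  0  1  1
So g(14) = 1.
Stack D is a plain Nim stack of size 18, so its Grundy value is 18.
The value of a disjunctive sum is the nim-sum of the parts.
Combined value = 0 ⊕ 1 ⊕ 1 ⊕ 18 = 18.

18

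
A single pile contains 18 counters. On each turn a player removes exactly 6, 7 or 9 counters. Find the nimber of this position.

0

Grundy values for subtraction set {6, 7, 9}:
k:     0  1  2  3  4  5  6  7  8  9 10 11 12 13 14 15 16 17 18
g(k):  0  0  0  0  0  0  1  1  1  1  1  1  2  2  2  0  0  0  0
So g(18) = 0.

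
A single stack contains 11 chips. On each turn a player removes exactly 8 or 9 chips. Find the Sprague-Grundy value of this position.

Build the Grundy sequence with g(k) = mex{g(k−s) : s ∈ {8, 9}, s ≤ k}:
g(0) = mex{} = 0
g(1) = mex{} = 0
g(2) = mex{} = 0
g(3) = mex{} = 0
g(4) = mex{} = 0
g(5) = mex{} = 0
g(6) = mex{} = 0
g(7) = mex{} = 0
g(8) = mex{0} = 1
g(9) = mex{0} = 1
g(10) = mex{0} = 1
g(11) = mex{0} = 1
So g(11) = 1.

1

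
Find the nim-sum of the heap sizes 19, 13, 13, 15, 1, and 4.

25

Nim-sum: 19 XOR 13 XOR 13 XOR 15 XOR 1 XOR 4 = 25.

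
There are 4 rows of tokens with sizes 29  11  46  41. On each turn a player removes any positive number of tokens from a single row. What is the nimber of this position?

Bitwise XOR of the heap sizes:
  011101  (29)
  001011  (11)
  101110  (46)
  101001  (41)
  ------
  010001  (17)

17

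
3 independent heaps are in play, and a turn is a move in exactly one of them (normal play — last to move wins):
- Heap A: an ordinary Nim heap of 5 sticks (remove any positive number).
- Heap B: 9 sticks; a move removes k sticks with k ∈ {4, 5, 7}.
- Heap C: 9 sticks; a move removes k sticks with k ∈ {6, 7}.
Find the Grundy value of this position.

6

Heap A is a plain Nim heap of size 5, so its Grundy value is 5.
Grundy values for heap B (subtraction set {4, 5, 7}):
k:     0  1  2  3  4  5  6  7  8  9
g(k):  0  0  0  0  1  1  1  1  2  2
So g(9) = 2.
For heap C, compute g(0), g(1), … with moves {6, 7}:
g(0) = mex{} = 0
g(1) = mex{} = 0
g(2) = mex{} = 0
g(3) = mex{} = 0
g(4) = mex{} = 0
g(5) = mex{} = 0
g(6) = mex{0} = 1
g(7) = mex{0} = 1
g(8) = mex{0} = 1
g(9) = mex{0} = 1
So g(9) = 1.
By the Sprague-Grundy theorem, the Grundy value of a sum of independent games is the XOR of the component values.
Combined value = 5 XOR 2 XOR 1 = 6.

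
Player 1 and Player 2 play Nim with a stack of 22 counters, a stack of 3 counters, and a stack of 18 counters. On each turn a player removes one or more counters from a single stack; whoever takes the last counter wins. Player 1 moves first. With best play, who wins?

Player 1 wins

Compute the nim-sum pairwise:
22 ^ 3 = 21
21 ^ 18 = 7
The nim-sum is 7 ≠ 0, so this is an N-position: the player to move can win; Player 1 has a winning move.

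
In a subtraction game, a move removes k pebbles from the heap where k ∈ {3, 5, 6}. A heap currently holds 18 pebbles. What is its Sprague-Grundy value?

Grundy values for subtraction set {3, 5, 6}:
k:     0  1  2  3  4  5  6  7  8  9 10 11 12 13 14 15 16 17 18
g(k):  0  0  0  1  1  1  2  2  2  0  0  0  1  1  1  2  2  2  0
So g(18) = 0.

0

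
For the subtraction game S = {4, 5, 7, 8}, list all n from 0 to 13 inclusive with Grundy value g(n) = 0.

0, 1, 2, 3, 12, 13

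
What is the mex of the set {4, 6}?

0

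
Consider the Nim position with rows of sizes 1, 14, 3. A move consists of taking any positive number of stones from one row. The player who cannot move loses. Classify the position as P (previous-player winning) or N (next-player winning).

Bitwise XOR of the heap sizes:
  0001  (1)
  1110  (14)
  0011  (3)
  ----
  1100  (12)
The nim-sum is 12 ≠ 0, so this is an N-position: the player to move can win.

N-position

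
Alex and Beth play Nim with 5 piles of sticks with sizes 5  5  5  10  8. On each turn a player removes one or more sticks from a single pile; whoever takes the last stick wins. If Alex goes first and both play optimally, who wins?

Alex wins

Nim-sum: 5 XOR 5 XOR 5 XOR 10 XOR 8 = 7.
The nim-sum is 7 ≠ 0, so this is an N-position: the player to move can win; Alex has a winning move.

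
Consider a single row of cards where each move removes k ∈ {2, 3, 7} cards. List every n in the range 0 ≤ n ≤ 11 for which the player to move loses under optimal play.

Compute g(0), g(1), … for moves {2, 3, 7}:
k:     0  1  2  3  4  5  6  7  8  9 10 11
g(k):  0  0  1  1  2  0  0  1  1  2  0  0
The P-positions (g = 0) in 0..11 are 0, 1, 5, 6, 10, 11.

0, 1, 5, 6, 10, 11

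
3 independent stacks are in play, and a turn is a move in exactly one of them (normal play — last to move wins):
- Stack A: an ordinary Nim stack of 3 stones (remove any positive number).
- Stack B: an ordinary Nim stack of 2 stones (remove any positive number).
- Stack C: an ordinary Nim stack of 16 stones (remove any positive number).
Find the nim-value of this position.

17

Stack A is a plain Nim stack of size 3, so its Grundy value is 3.
Stack B is a plain Nim stack of size 2, so its Grundy value is 2.
Stack C is a plain Nim stack of size 16, so its Grundy value is 16.
The value of a disjunctive sum is the nim-sum of the parts.
Combined value = 3 ⊕ 2 ⊕ 16 = 17.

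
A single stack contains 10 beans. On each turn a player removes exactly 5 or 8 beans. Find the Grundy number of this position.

2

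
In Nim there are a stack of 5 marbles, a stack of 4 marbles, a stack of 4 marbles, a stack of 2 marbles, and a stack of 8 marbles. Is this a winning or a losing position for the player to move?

Winning position

Compute the nim-sum pairwise:
5 ^ 4 = 1
1 ^ 4 = 5
5 ^ 2 = 7
7 ^ 8 = 15
The nim-sum is 15 ≠ 0, so this is an N-position: the player to move can win.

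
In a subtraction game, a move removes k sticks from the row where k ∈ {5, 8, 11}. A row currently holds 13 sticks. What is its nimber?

Build the Grundy sequence with g(k) = mex{g(k−s) : s ∈ {5, 8, 11}, s ≤ k}:
k:     0  1  2  3  4  5  6  7  8  9 10 11 12 13
g(k):  0  0  0  0  0  1  1  1  1  1  2  2  2  2
So g(13) = 2.

2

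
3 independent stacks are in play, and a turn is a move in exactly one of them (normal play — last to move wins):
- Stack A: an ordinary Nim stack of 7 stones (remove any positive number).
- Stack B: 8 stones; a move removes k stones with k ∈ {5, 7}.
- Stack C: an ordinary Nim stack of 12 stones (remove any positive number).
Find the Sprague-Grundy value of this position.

10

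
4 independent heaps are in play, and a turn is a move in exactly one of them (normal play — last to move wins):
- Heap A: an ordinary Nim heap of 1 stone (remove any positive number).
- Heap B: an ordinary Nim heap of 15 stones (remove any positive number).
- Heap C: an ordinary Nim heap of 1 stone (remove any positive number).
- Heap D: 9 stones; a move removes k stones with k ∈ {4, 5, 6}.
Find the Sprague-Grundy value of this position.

13

Heap A is a plain Nim heap of size 1, so its Grundy value is 1.
Heap B is a plain Nim heap of size 15, so its Grundy value is 15.
Heap C is a plain Nim heap of size 1, so its Grundy value is 1.
Build the Grundy sequence for heap D with g(k) = mex{g(k−s) : s ∈ {4, 5, 6}, s ≤ k}:
k:     0  1  2  3  4  5  6  7  8  9
g(k):  0  0  0  0  1  1  1  1  2  2
So g(9) = 2.
The value of a disjunctive sum is the nim-sum of the parts.
Combined value = 1 ⊕ 15 ⊕ 1 ⊕ 2 = 13.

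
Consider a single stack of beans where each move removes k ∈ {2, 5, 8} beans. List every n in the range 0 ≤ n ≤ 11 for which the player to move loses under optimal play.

Grundy values for subtraction set {2, 5, 8}:
k:     0  1  2  3  4  5  6  7  8  9 10 11
g(k):  0  0  1  1  0  2  1  0  2  1  0  0
The P-positions (g = 0) in 0..11 are 0, 1, 4, 7, 10, 11.

0, 1, 4, 7, 10, 11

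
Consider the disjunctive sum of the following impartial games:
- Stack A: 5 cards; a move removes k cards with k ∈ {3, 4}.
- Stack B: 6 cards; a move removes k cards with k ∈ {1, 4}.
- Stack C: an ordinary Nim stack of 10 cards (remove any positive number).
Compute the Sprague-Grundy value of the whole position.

10

Grundy values for stack A (subtraction set {3, 4}):
k:     0  1  2  3  4  5
g(k):  0  0  0  1  1  1
So g(5) = 1.
Grundy values for stack B (subtraction set {1, 4}):
k:     0  1  2  3  4  5  6
g(k):  0  1  0  1  2  0  1
So g(6) = 1.
Stack C is a plain Nim stack of size 10, so its Grundy value is 10.
By the Sprague-Grundy theorem, the Grundy value of a sum of independent games is the XOR of the component values.
Combined value = 1 ⊕ 1 ⊕ 10 = 10.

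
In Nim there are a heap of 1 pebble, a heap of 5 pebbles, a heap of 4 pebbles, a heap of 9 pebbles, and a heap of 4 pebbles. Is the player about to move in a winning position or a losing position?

Winning position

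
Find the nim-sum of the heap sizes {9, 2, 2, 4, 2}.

15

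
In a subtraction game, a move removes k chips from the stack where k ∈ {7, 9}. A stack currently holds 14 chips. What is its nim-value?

2

Build the Grundy sequence with g(k) = mex{g(k−s) : s ∈ {7, 9}, s ≤ k}:
k:     0  1  2  3  4  5  6  7  8  9 10 11 12 13 14
g(k):  0  0  0  0  0  0  0  1  1  1  1  1  1  1  2
So g(14) = 2.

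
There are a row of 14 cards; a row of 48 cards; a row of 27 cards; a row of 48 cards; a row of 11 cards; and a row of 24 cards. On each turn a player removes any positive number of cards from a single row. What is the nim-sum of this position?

Compute the nim-sum pairwise:
14 XOR 48 = 62
62 XOR 27 = 37
37 XOR 48 = 21
21 XOR 11 = 30
30 XOR 24 = 6

6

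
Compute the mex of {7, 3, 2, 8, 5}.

0

0 is not in the set, so the mex is 0.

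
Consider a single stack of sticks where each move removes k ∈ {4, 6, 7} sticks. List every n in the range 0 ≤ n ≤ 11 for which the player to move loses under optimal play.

0, 1, 2, 3, 11

Compute g(0), g(1), … for moves {4, 6, 7}:
g(0) = mex{} = 0
g(1) = mex{} = 0
g(2) = mex{} = 0
g(3) = mex{} = 0
g(4) = mex{0} = 1
g(5) = mex{0} = 1
g(6) = mex{0} = 1
g(7) = mex{0} = 1
g(8) = mex{0,1} = 2
g(9) = mex{0,1} = 2
g(10) = mex{0,1} = 2
g(11) = mex{1} = 0
The P-positions (g = 0) in 0..11 are 0, 1, 2, 3, 11.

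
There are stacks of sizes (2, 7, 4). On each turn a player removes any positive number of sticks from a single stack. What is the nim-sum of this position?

Compute the nim-sum pairwise:
2 XOR 7 = 5
5 XOR 4 = 1

1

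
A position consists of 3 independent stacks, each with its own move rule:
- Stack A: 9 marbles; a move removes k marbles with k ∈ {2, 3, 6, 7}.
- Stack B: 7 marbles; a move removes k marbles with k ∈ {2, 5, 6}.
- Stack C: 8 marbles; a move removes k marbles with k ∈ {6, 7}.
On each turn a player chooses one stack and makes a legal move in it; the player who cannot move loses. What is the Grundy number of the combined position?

Grundy values for stack A (subtraction set {2, 3, 6, 7}):
g(0) = mex{} = 0
g(1) = mex{} = 0
g(2) = mex{0} = 1
g(3) = mex{0} = 1
g(4) = mex{0,1} = 2
g(5) = mex{1} = 0
g(6) = mex{0,1,2} = 3
g(7) = mex{0,2} = 1
g(8) = mex{0,1,3} = 2
g(9) = mex{1,3} = 0
So g(9) = 0.
Build the Grundy sequence for stack B with g(k) = mex{g(k−s) : s ∈ {2, 5, 6}, s ≤ k}:
k:     0  1  2  3  4  5  6  7
g(k):  0  0  1  1  0  2  1  3
So g(7) = 3.
For stack C, compute g(0), g(1), … with moves {6, 7}:
g(0) = mex{} = 0
g(1) = mex{} = 0
g(2) = mex{} = 0
g(3) = mex{} = 0
g(4) = mex{} = 0
g(5) = mex{} = 0
g(6) = mex{0} = 1
g(7) = mex{0} = 1
g(8) = mex{0} = 1
So g(8) = 1.
The value of a disjunctive sum is the nim-sum of the parts.
Combined value = 0 ⊕ 3 ⊕ 1 = 2.

2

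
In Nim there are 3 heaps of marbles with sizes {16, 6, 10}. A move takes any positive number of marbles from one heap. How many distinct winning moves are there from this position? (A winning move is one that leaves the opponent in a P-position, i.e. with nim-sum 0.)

1

Compute the nim-sum pairwise:
16 XOR 6 = 22
22 XOR 10 = 28
The overall nim-sum is X = 28. A heap of size p has a winning move iff p XOR X < p (reduce it to p XOR X).
  16: 16 XOR 28 = 12 < 16 — winning move (to 12).
  6: 6 XOR 28 = 26 ≥ 6 — no move.
  10: 10 XOR 28 = 22 ≥ 10 — no move.
That gives 1 winning move.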